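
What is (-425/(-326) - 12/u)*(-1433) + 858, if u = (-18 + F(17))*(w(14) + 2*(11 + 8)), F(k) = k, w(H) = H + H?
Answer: -4556803/3586 ≈ -1270.7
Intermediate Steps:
w(H) = 2*H
u = -66 (u = (-18 + 17)*(2*14 + 2*(11 + 8)) = -(28 + 2*19) = -(28 + 38) = -1*66 = -66)
(-425/(-326) - 12/u)*(-1433) + 858 = (-425/(-326) - 12/(-66))*(-1433) + 858 = (-425*(-1/326) - 12*(-1/66))*(-1433) + 858 = (425/326 + 2/11)*(-1433) + 858 = (5327/3586)*(-1433) + 858 = -7633591/3586 + 858 = -4556803/3586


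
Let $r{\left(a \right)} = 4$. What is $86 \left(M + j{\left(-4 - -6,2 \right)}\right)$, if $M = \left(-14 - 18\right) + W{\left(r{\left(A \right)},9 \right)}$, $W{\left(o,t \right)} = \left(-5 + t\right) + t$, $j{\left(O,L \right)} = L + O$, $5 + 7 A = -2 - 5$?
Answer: $-1290$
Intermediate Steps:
$A = - \frac{12}{7}$ ($A = - \frac{5}{7} + \frac{-2 - 5}{7} = - \frac{5}{7} + \frac{1}{7} \left(-7\right) = - \frac{5}{7} - 1 = - \frac{12}{7} \approx -1.7143$)
$W{\left(o,t \right)} = -5 + 2 t$
$M = -19$ ($M = \left(-14 - 18\right) + \left(-5 + 2 \cdot 9\right) = -32 + \left(-5 + 18\right) = -32 + 13 = -19$)
$86 \left(M + j{\left(-4 - -6,2 \right)}\right) = 86 \left(-19 + \left(2 - -2\right)\right) = 86 \left(-19 + \left(2 + \left(-4 + 6\right)\right)\right) = 86 \left(-19 + \left(2 + 2\right)\right) = 86 \left(-19 + 4\right) = 86 \left(-15\right) = -1290$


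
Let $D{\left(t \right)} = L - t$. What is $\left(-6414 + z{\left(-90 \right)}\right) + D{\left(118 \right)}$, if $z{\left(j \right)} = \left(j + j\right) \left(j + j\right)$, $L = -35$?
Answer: $25833$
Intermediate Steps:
$z{\left(j \right)} = 4 j^{2}$ ($z{\left(j \right)} = 2 j 2 j = 4 j^{2}$)
$D{\left(t \right)} = -35 - t$
$\left(-6414 + z{\left(-90 \right)}\right) + D{\left(118 \right)} = \left(-6414 + 4 \left(-90\right)^{2}\right) - 153 = \left(-6414 + 4 \cdot 8100\right) - 153 = \left(-6414 + 32400\right) - 153 = 25986 - 153 = 25833$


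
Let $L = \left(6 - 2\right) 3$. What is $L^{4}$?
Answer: $20736$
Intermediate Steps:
$L = 12$ ($L = \left(6 + \left(-2 + 0\right)\right) 3 = \left(6 - 2\right) 3 = 4 \cdot 3 = 12$)
$L^{4} = 12^{4} = 20736$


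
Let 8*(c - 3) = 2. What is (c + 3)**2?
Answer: 625/16 ≈ 39.063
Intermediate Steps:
c = 13/4 (c = 3 + (1/8)*2 = 3 + 1/4 = 13/4 ≈ 3.2500)
(c + 3)**2 = (13/4 + 3)**2 = (25/4)**2 = 625/16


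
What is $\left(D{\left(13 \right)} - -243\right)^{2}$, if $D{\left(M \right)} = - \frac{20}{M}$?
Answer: $\frac{9853321}{169} \approx 58304.0$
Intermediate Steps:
$\left(D{\left(13 \right)} - -243\right)^{2} = \left(- \frac{20}{13} - -243\right)^{2} = \left(\left(-20\right) \frac{1}{13} + 243\right)^{2} = \left(- \frac{20}{13} + 243\right)^{2} = \left(\frac{3139}{13}\right)^{2} = \frac{9853321}{169}$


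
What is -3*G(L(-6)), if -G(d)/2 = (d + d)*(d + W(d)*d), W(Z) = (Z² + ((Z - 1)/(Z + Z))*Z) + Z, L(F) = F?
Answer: 11880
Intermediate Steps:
W(Z) = -½ + Z² + 3*Z/2 (W(Z) = (Z² + ((-1 + Z)/((2*Z)))*Z) + Z = (Z² + ((-1 + Z)*(1/(2*Z)))*Z) + Z = (Z² + ((-1 + Z)/(2*Z))*Z) + Z = (Z² + (-½ + Z/2)) + Z = (-½ + Z² + Z/2) + Z = -½ + Z² + 3*Z/2)
G(d) = -4*d*(d + d*(-½ + d² + 3*d/2)) (G(d) = -2*(d + d)*(d + (-½ + d² + 3*d/2)*d) = -2*2*d*(d + d*(-½ + d² + 3*d/2)) = -4*d*(d + d*(-½ + d² + 3*d/2)))
-3*G(L(-6)) = -3*(-6)²*(-2 - 6*(-6) - 4*(-6)²) = -108*(-2 + 36 - 4*36) = -108*(-2 + 36 - 144) = -108*(-110) = -3*(-3960) = 11880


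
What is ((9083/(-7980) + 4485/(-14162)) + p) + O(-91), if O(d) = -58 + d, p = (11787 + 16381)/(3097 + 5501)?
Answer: -3972534577943/26991214180 ≈ -147.18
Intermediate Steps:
p = 14084/4299 (p = 28168/8598 = 28168*(1/8598) = 14084/4299 ≈ 3.2761)
((9083/(-7980) + 4485/(-14162)) + p) + O(-91) = ((9083/(-7980) + 4485/(-14162)) + 14084/4299) + (-58 - 91) = ((9083*(-1/7980) + 4485*(-1/14162)) + 14084/4299) - 149 = ((-9083/7980 - 4485/14162) + 14084/4299) - 149 = (-82211873/56506380 + 14084/4299) - 149 = 49156334877/26991214180 - 149 = -3972534577943/26991214180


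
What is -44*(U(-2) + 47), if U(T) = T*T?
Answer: -2244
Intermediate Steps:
U(T) = T²
-44*(U(-2) + 47) = -44*((-2)² + 47) = -44*(4 + 47) = -44*51 = -2244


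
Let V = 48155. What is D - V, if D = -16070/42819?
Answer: -2061965015/42819 ≈ -48155.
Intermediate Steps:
D = -16070/42819 (D = -16070*1/42819 = -16070/42819 ≈ -0.37530)
D - V = -16070/42819 - 1*48155 = -16070/42819 - 48155 = -2061965015/42819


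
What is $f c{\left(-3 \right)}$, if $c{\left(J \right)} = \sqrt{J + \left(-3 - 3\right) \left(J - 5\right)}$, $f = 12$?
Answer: $36 \sqrt{5} \approx 80.498$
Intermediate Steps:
$c{\left(J \right)} = \sqrt{30 - 5 J}$ ($c{\left(J \right)} = \sqrt{J - 6 \left(-5 + J\right)} = \sqrt{J - \left(-30 + 6 J\right)} = \sqrt{30 - 5 J}$)
$f c{\left(-3 \right)} = 12 \sqrt{30 - -15} = 12 \sqrt{30 + 15} = 12 \sqrt{45} = 12 \cdot 3 \sqrt{5} = 36 \sqrt{5}$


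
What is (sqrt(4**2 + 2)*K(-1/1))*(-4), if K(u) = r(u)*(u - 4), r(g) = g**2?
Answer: 60*sqrt(2) ≈ 84.853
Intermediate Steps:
K(u) = u**2*(-4 + u) (K(u) = u**2*(u - 4) = u**2*(-4 + u))
(sqrt(4**2 + 2)*K(-1/1))*(-4) = (sqrt(4**2 + 2)*((-1/1)**2*(-4 - 1/1)))*(-4) = (sqrt(16 + 2)*((-1*1)**2*(-4 - 1*1)))*(-4) = (sqrt(18)*((-1)**2*(-4 - 1)))*(-4) = ((3*sqrt(2))*(1*(-5)))*(-4) = ((3*sqrt(2))*(-5))*(-4) = -15*sqrt(2)*(-4) = 60*sqrt(2)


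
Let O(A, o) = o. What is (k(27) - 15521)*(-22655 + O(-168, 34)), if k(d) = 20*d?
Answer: 338885201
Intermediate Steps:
(k(27) - 15521)*(-22655 + O(-168, 34)) = (20*27 - 15521)*(-22655 + 34) = (540 - 15521)*(-22621) = -14981*(-22621) = 338885201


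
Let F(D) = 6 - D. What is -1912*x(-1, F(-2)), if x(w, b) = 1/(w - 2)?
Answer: 1912/3 ≈ 637.33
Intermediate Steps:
x(w, b) = 1/(-2 + w)
-1912*x(-1, F(-2)) = -1912/(-2 - 1) = -1912/(-3) = -1912*(-⅓) = 1912/3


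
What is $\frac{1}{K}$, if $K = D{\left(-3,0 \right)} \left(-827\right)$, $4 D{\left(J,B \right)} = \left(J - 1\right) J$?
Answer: $- \frac{1}{2481} \approx -0.00040306$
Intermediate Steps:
$D{\left(J,B \right)} = \frac{J \left(-1 + J\right)}{4}$ ($D{\left(J,B \right)} = \frac{\left(J - 1\right) J}{4} = \frac{\left(-1 + J\right) J}{4} = \frac{J \left(-1 + J\right)}{4}$)
$K = -2481$ ($K = \frac{1}{4} \left(-3\right) \left(-1 - 3\right) \left(-827\right) = \frac{1}{4} \left(-3\right) \left(-4\right) \left(-827\right) = 3 \left(-827\right) = -2481$)
$\frac{1}{K} = \frac{1}{-2481} = - \frac{1}{2481}$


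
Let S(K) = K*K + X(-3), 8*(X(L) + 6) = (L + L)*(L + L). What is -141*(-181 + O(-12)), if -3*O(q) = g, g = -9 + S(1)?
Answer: 50149/2 ≈ 25075.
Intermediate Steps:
X(L) = -6 + L²/2 (X(L) = -6 + ((L + L)*(L + L))/8 = -6 + ((2*L)*(2*L))/8 = -6 + (4*L²)/8 = -6 + L²/2)
S(K) = -3/2 + K² (S(K) = K*K + (-6 + (½)*(-3)²) = K² + (-6 + (½)*9) = K² + (-6 + 9/2) = K² - 3/2 = -3/2 + K²)
g = -19/2 (g = -9 + (-3/2 + 1²) = -9 + (-3/2 + 1) = -9 - ½ = -19/2 ≈ -9.5000)
O(q) = 19/6 (O(q) = -⅓*(-19/2) = 19/6)
-141*(-181 + O(-12)) = -141*(-181 + 19/6) = -141*(-1067/6) = 50149/2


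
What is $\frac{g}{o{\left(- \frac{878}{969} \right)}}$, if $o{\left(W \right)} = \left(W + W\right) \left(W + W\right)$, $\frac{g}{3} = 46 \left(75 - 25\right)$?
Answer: $\frac{1619707725}{770884} \approx 2101.1$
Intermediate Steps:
$g = 6900$ ($g = 3 \cdot 46 \left(75 - 25\right) = 3 \cdot 46 \cdot 50 = 3 \cdot 2300 = 6900$)
$o{\left(W \right)} = 4 W^{2}$ ($o{\left(W \right)} = 2 W 2 W = 4 W^{2}$)
$\frac{g}{o{\left(- \frac{878}{969} \right)}} = \frac{6900}{4 \left(- \frac{878}{969}\right)^{2}} = \frac{6900}{4 \cdot \frac{770884}{938961}} = \frac{6900}{\frac{3083536}{938961}} = 6900 \cdot \frac{938961}{3083536} = \frac{1619707725}{770884}$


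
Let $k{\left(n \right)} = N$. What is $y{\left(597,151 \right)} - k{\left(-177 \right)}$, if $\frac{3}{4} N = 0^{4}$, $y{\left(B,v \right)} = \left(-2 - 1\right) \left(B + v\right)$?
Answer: $-2244$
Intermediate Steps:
$y{\left(B,v \right)} = - 3 B - 3 v$ ($y{\left(B,v \right)} = - 3 \left(B + v\right) = - 3 B - 3 v$)
$N = 0$ ($N = \frac{4 \cdot 0^{4}}{3} = \frac{4}{3} \cdot 0 = 0$)
$k{\left(n \right)} = 0$
$y{\left(597,151 \right)} - k{\left(-177 \right)} = \left(\left(-3\right) 597 - 453\right) - 0 = \left(-1791 - 453\right) + 0 = -2244 + 0 = -2244$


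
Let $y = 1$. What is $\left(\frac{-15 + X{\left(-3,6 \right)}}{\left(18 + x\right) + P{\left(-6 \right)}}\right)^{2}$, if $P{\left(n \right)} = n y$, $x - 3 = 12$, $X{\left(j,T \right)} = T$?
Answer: $\frac{1}{9} \approx 0.11111$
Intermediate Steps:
$x = 15$ ($x = 3 + 12 = 15$)
$P{\left(n \right)} = n$ ($P{\left(n \right)} = n 1 = n$)
$\left(\frac{-15 + X{\left(-3,6 \right)}}{\left(18 + x\right) + P{\left(-6 \right)}}\right)^{2} = \left(\frac{-15 + 6}{\left(18 + 15\right) - 6}\right)^{2} = \left(- \frac{9}{33 - 6}\right)^{2} = \left(- \frac{9}{27}\right)^{2} = \left(\left(-9\right) \frac{1}{27}\right)^{2} = \left(- \frac{1}{3}\right)^{2} = \frac{1}{9}$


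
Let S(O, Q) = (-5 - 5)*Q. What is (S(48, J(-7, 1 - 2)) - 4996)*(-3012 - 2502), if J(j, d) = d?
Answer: 27492804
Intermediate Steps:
S(O, Q) = -10*Q
(S(48, J(-7, 1 - 2)) - 4996)*(-3012 - 2502) = (-10*(1 - 2) - 4996)*(-3012 - 2502) = (-10*(-1) - 4996)*(-5514) = (10 - 4996)*(-5514) = -4986*(-5514) = 27492804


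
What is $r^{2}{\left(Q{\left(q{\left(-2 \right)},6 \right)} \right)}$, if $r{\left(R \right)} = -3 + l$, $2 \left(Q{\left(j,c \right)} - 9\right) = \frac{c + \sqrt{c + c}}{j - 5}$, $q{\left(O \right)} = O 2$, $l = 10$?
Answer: $49$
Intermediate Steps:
$q{\left(O \right)} = 2 O$
$Q{\left(j,c \right)} = 9 + \frac{c + \sqrt{2} \sqrt{c}}{2 \left(-5 + j\right)}$ ($Q{\left(j,c \right)} = 9 + \frac{\left(c + \sqrt{c + c}\right) \frac{1}{j - 5}}{2} = 9 + \frac{\left(c + \sqrt{2 c}\right) \frac{1}{-5 + j}}{2} = 9 + \frac{\left(c + \sqrt{2} \sqrt{c}\right) \frac{1}{-5 + j}}{2} = 9 + \frac{\frac{1}{-5 + j} \left(c + \sqrt{2} \sqrt{c}\right)}{2} = 9 + \frac{c + \sqrt{2} \sqrt{c}}{2 \left(-5 + j\right)}$)
$r{\left(R \right)} = 7$ ($r{\left(R \right)} = -3 + 10 = 7$)
$r^{2}{\left(Q{\left(q{\left(-2 \right)},6 \right)} \right)} = 7^{2} = 49$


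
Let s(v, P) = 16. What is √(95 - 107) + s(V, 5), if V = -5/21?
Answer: 16 + 2*I*√3 ≈ 16.0 + 3.4641*I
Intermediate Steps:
V = -5/21 (V = -5*1/21 = -5/21 ≈ -0.23810)
√(95 - 107) + s(V, 5) = √(95 - 107) + 16 = √(-12) + 16 = 2*I*√3 + 16 = 16 + 2*I*√3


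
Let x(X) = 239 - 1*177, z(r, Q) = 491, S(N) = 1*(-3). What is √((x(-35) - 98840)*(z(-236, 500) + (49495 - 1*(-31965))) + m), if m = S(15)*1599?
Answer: 15*I*√35977603 ≈ 89972.0*I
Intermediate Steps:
S(N) = -3
x(X) = 62 (x(X) = 239 - 177 = 62)
m = -4797 (m = -3*1599 = -4797)
√((x(-35) - 98840)*(z(-236, 500) + (49495 - 1*(-31965))) + m) = √((62 - 98840)*(491 + (49495 - 1*(-31965))) - 4797) = √(-98778*(491 + (49495 + 31965)) - 4797) = √(-98778*(491 + 81460) - 4797) = √(-98778*81951 - 4797) = √(-8094955878 - 4797) = √(-8094960675) = 15*I*√35977603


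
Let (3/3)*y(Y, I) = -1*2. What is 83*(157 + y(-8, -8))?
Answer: 12865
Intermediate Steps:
y(Y, I) = -2 (y(Y, I) = -1*2 = -2)
83*(157 + y(-8, -8)) = 83*(157 - 2) = 83*155 = 12865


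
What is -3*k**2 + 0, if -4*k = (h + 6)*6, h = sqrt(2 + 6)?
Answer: -297 - 162*sqrt(2) ≈ -526.10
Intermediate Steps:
h = 2*sqrt(2) (h = sqrt(8) = 2*sqrt(2) ≈ 2.8284)
k = -9 - 3*sqrt(2) (k = -(2*sqrt(2) + 6)*6/4 = -(6 + 2*sqrt(2))*6/4 = -(36 + 12*sqrt(2))/4 = -9 - 3*sqrt(2) ≈ -13.243)
-3*k**2 + 0 = -3*(-9 - 3*sqrt(2))**2 + 0 = -3*(-9 - 3*sqrt(2))**2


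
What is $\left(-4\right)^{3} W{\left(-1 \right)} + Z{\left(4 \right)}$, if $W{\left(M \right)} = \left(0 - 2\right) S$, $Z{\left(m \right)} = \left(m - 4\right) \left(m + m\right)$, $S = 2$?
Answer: $256$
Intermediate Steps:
$Z{\left(m \right)} = 2 m \left(-4 + m\right)$ ($Z{\left(m \right)} = \left(-4 + m\right) 2 m = 2 m \left(-4 + m\right)$)
$W{\left(M \right)} = -4$ ($W{\left(M \right)} = \left(0 - 2\right) 2 = \left(-2\right) 2 = -4$)
$\left(-4\right)^{3} W{\left(-1 \right)} + Z{\left(4 \right)} = \left(-4\right)^{3} \left(-4\right) + 2 \cdot 4 \left(-4 + 4\right) = \left(-64\right) \left(-4\right) + 2 \cdot 4 \cdot 0 = 256 + 0 = 256$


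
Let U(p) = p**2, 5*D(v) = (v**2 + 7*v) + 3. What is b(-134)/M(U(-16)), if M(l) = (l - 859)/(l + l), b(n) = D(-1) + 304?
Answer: -776704/3015 ≈ -257.61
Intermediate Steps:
D(v) = 3/5 + v**2/5 + 7*v/5 (D(v) = ((v**2 + 7*v) + 3)/5 = (3 + v**2 + 7*v)/5 = 3/5 + v**2/5 + 7*v/5)
b(n) = 1517/5 (b(n) = (3/5 + (1/5)*(-1)**2 + (7/5)*(-1)) + 304 = (3/5 + (1/5)*1 - 7/5) + 304 = (3/5 + 1/5 - 7/5) + 304 = -3/5 + 304 = 1517/5)
M(l) = (-859 + l)/(2*l) (M(l) = (-859 + l)/((2*l)) = (-859 + l)*(1/(2*l)) = (-859 + l)/(2*l))
b(-134)/M(U(-16)) = 1517/(5*(((-859 + (-16)**2)/(2*((-16)**2))))) = 1517/(5*(((1/2)*(-859 + 256)/256))) = 1517/(5*(((1/2)*(1/256)*(-603)))) = 1517/(5*(-603/512)) = (1517/5)*(-512/603) = -776704/3015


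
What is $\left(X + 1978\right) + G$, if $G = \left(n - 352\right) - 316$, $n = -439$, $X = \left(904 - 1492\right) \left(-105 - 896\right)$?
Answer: $589459$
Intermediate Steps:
$X = 588588$ ($X = \left(-588\right) \left(-1001\right) = 588588$)
$G = -1107$ ($G = \left(-439 - 352\right) - 316 = -791 - 316 = -1107$)
$\left(X + 1978\right) + G = \left(588588 + 1978\right) - 1107 = 590566 - 1107 = 589459$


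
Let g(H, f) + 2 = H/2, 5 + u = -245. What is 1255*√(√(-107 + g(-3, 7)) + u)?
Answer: 1255*√(-1000 + 2*I*√442)/2 ≈ 417.09 + 19848.0*I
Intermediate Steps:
u = -250 (u = -5 - 245 = -250)
g(H, f) = -2 + H/2
1255*√(√(-107 + g(-3, 7)) + u) = 1255*√(√(-107 + (-2 + (½)*(-3))) - 250) = 1255*√(√(-107 + (-2 - 3/2)) - 250) = 1255*√(√(-107 - 7/2) - 250) = 1255*√(√(-221/2) - 250) = 1255*√(I*√442/2 - 250) = 1255*√(-250 + I*√442/2)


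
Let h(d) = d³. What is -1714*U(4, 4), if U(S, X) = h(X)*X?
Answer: -438784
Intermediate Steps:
U(S, X) = X⁴ (U(S, X) = X³*X = X⁴)
-1714*U(4, 4) = -1714*4⁴ = -1714*256 = -438784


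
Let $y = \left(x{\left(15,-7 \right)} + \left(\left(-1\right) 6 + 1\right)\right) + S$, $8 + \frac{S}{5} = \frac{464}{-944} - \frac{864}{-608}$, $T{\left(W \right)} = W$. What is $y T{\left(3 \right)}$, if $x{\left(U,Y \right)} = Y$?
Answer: $- \frac{159246}{1121} \approx -142.06$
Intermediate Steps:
$S = - \frac{39630}{1121}$ ($S = -40 + 5 \left(\frac{464}{-944} - \frac{864}{-608}\right) = -40 + 5 \left(464 \left(- \frac{1}{944}\right) - - \frac{27}{19}\right) = -40 + 5 \left(- \frac{29}{59} + \frac{27}{19}\right) = -40 + 5 \cdot \frac{1042}{1121} = -40 + \frac{5210}{1121} = - \frac{39630}{1121} \approx -35.352$)
$y = - \frac{53082}{1121}$ ($y = \left(-7 + \left(\left(-1\right) 6 + 1\right)\right) - \frac{39630}{1121} = \left(-7 + \left(-6 + 1\right)\right) - \frac{39630}{1121} = \left(-7 - 5\right) - \frac{39630}{1121} = -12 - \frac{39630}{1121} = - \frac{53082}{1121} \approx -47.352$)
$y T{\left(3 \right)} = \left(- \frac{53082}{1121}\right) 3 = - \frac{159246}{1121}$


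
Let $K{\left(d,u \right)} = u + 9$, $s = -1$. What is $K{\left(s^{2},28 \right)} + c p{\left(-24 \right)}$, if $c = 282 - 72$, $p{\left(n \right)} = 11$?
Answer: $2347$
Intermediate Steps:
$c = 210$
$K{\left(d,u \right)} = 9 + u$
$K{\left(s^{2},28 \right)} + c p{\left(-24 \right)} = \left(9 + 28\right) + 210 \cdot 11 = 37 + 2310 = 2347$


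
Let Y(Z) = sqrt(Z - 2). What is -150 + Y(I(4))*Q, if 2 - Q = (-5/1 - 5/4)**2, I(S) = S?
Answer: -150 - 593*sqrt(2)/16 ≈ -202.41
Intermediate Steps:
Y(Z) = sqrt(-2 + Z)
Q = -593/16 (Q = 2 - (-5/1 - 5/4)**2 = 2 - (-5*1 - 5*1/4)**2 = 2 - (-5 - 5/4)**2 = 2 - (-25/4)**2 = 2 - 1*625/16 = 2 - 625/16 = -593/16 ≈ -37.063)
-150 + Y(I(4))*Q = -150 + sqrt(-2 + 4)*(-593/16) = -150 + sqrt(2)*(-593/16) = -150 - 593*sqrt(2)/16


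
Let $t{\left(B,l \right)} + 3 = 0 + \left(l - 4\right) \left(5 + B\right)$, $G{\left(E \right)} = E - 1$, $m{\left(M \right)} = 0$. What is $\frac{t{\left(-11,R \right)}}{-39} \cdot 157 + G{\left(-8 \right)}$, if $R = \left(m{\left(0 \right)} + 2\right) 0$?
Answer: $- \frac{1216}{13} \approx -93.538$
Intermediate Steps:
$R = 0$ ($R = \left(0 + 2\right) 0 = 2 \cdot 0 = 0$)
$G{\left(E \right)} = -1 + E$
$t{\left(B,l \right)} = -3 + \left(-4 + l\right) \left(5 + B\right)$ ($t{\left(B,l \right)} = -3 + \left(0 + \left(l - 4\right) \left(5 + B\right)\right) = -3 + \left(0 + \left(-4 + l\right) \left(5 + B\right)\right) = -3 + \left(-4 + l\right) \left(5 + B\right)$)
$\frac{t{\left(-11,R \right)}}{-39} \cdot 157 + G{\left(-8 \right)} = \frac{-23 - -44 + 5 \cdot 0 - 0}{-39} \cdot 157 - 9 = \left(-23 + 44 + 0 + 0\right) \left(- \frac{1}{39}\right) 157 - 9 = 21 \left(- \frac{1}{39}\right) 157 - 9 = \left(- \frac{7}{13}\right) 157 - 9 = - \frac{1099}{13} - 9 = - \frac{1216}{13}$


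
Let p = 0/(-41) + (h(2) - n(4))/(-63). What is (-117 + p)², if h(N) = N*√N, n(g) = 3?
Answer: 54287432/3969 + 9824*√2/1323 ≈ 13688.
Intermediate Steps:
h(N) = N^(3/2)
p = 1/21 - 2*√2/63 (p = 0/(-41) + (2^(3/2) - 1*3)/(-63) = 0*(-1/41) + (2*√2 - 3)*(-1/63) = 0 + (-3 + 2*√2)*(-1/63) = 0 + (1/21 - 2*√2/63) = 1/21 - 2*√2/63 ≈ 0.0027234)
(-117 + p)² = (-117 + (1/21 - 2*√2/63))² = (-2456/21 - 2*√2/63)²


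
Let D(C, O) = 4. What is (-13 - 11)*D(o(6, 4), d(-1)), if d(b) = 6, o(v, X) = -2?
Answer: -96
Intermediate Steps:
(-13 - 11)*D(o(6, 4), d(-1)) = (-13 - 11)*4 = -24*4 = -96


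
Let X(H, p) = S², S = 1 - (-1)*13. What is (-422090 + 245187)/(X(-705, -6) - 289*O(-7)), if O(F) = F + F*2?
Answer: -176903/6265 ≈ -28.237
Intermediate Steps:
O(F) = 3*F (O(F) = F + 2*F = 3*F)
S = 14 (S = 1 - 1*(-13) = 1 + 13 = 14)
X(H, p) = 196 (X(H, p) = 14² = 196)
(-422090 + 245187)/(X(-705, -6) - 289*O(-7)) = (-422090 + 245187)/(196 - 867*(-7)) = -176903/(196 - 289*(-21)) = -176903/(196 + 6069) = -176903/6265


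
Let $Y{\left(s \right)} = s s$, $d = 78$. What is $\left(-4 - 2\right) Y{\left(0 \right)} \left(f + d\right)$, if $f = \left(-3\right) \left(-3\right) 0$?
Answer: $0$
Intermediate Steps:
$Y{\left(s \right)} = s^{2}$
$f = 0$ ($f = 9 \cdot 0 = 0$)
$\left(-4 - 2\right) Y{\left(0 \right)} \left(f + d\right) = \left(-4 - 2\right) 0^{2} \left(0 + 78\right) = \left(-6\right) 0 \cdot 78 = 0 \cdot 78 = 0$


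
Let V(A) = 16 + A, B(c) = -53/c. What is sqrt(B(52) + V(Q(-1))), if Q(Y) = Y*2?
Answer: 15*sqrt(39)/26 ≈ 3.6029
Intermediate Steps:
Q(Y) = 2*Y
sqrt(B(52) + V(Q(-1))) = sqrt(-53/52 + (16 + 2*(-1))) = sqrt(-53*1/52 + (16 - 2)) = sqrt(-53/52 + 14) = sqrt(675/52) = 15*sqrt(39)/26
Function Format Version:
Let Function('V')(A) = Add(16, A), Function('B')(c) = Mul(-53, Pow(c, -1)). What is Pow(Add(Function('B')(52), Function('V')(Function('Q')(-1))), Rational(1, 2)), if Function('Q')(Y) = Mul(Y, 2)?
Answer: Mul(Rational(15, 26), Pow(39, Rational(1, 2))) ≈ 3.6029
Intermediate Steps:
Function('Q')(Y) = Mul(2, Y)
Pow(Add(Function('B')(52), Function('V')(Function('Q')(-1))), Rational(1, 2)) = Pow(Add(Mul(-53, Pow(52, -1)), Add(16, Mul(2, -1))), Rational(1, 2)) = Pow(Add(Mul(-53, Rational(1, 52)), Add(16, -2)), Rational(1, 2)) = Pow(Add(Rational(-53, 52), 14), Rational(1, 2)) = Pow(Rational(675, 52), Rational(1, 2)) = Mul(Rational(15, 26), Pow(39, Rational(1, 2)))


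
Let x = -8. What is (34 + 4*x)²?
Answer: 4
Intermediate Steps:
(34 + 4*x)² = (34 + 4*(-8))² = (34 - 32)² = 2² = 4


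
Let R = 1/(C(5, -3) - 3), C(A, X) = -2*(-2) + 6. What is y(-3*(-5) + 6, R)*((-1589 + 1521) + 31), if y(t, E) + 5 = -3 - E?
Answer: 2109/7 ≈ 301.29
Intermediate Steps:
C(A, X) = 10 (C(A, X) = 4 + 6 = 10)
R = ⅐ (R = 1/(10 - 3) = 1/7 = ⅐ ≈ 0.14286)
y(t, E) = -8 - E (y(t, E) = -5 + (-3 - E) = -8 - E)
y(-3*(-5) + 6, R)*((-1589 + 1521) + 31) = (-8 - 1*⅐)*((-1589 + 1521) + 31) = (-8 - ⅐)*(-68 + 31) = -57/7*(-37) = 2109/7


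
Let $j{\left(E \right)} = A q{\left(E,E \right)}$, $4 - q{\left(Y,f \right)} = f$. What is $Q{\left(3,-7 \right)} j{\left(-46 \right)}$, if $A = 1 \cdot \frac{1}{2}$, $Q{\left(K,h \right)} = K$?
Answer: $75$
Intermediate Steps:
$A = \frac{1}{2}$ ($A = 1 \cdot \frac{1}{2} = \frac{1}{2} \approx 0.5$)
$q{\left(Y,f \right)} = 4 - f$
$j{\left(E \right)} = 2 - \frac{E}{2}$ ($j{\left(E \right)} = \frac{4 - E}{2} = 2 - \frac{E}{2}$)
$Q{\left(3,-7 \right)} j{\left(-46 \right)} = 3 \left(2 - -23\right) = 3 \left(2 + 23\right) = 3 \cdot 25 = 75$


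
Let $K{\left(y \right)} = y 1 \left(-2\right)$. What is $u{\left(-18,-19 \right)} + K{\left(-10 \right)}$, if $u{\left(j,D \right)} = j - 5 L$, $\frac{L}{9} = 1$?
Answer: $-43$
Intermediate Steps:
$K{\left(y \right)} = - 2 y$ ($K{\left(y \right)} = y \left(-2\right) = - 2 y$)
$L = 9$ ($L = 9 \cdot 1 = 9$)
$u{\left(j,D \right)} = -45 + j$ ($u{\left(j,D \right)} = j - 45 = -45 + j$)
$u{\left(-18,-19 \right)} + K{\left(-10 \right)} = \left(-45 - 18\right) - -20 = -63 + 20 = -43$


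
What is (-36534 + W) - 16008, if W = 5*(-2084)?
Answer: -62962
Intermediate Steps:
W = -10420
(-36534 + W) - 16008 = (-36534 - 10420) - 16008 = -46954 - 16008 = -62962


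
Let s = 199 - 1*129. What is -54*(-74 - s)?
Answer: 7776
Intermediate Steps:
s = 70 (s = 199 - 129 = 70)
-54*(-74 - s) = -54*(-74 - 1*70) = -54*(-74 - 70) = -54*(-144) = 7776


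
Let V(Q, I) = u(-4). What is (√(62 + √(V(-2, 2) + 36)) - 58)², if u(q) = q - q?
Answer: 3432 - 232*√17 ≈ 2475.4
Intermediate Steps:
u(q) = 0
V(Q, I) = 0
(√(62 + √(V(-2, 2) + 36)) - 58)² = (√(62 + √(0 + 36)) - 58)² = (√(62 + √36) - 58)² = (√(62 + 6) - 58)² = (√68 - 58)² = (2*√17 - 58)² = (-58 + 2*√17)²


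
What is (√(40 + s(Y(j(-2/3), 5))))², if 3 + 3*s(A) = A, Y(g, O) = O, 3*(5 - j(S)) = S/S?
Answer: 122/3 ≈ 40.667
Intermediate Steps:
j(S) = 14/3 (j(S) = 5 - S/(3*S) = 5 - ⅓*1 = 5 - ⅓ = 14/3)
s(A) = -1 + A/3
(√(40 + s(Y(j(-2/3), 5))))² = (√(40 + (-1 + (⅓)*5)))² = (√(40 + (-1 + 5/3)))² = (√(40 + ⅔))² = (√(122/3))² = (√366/3)² = 122/3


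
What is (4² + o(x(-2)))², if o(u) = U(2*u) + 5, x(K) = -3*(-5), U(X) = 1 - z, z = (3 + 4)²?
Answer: 729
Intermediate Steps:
z = 49 (z = 7² = 49)
U(X) = -48 (U(X) = 1 - 1*49 = 1 - 49 = -48)
x(K) = 15
o(u) = -43 (o(u) = -48 + 5 = -43)
(4² + o(x(-2)))² = (4² - 43)² = (16 - 43)² = (-27)² = 729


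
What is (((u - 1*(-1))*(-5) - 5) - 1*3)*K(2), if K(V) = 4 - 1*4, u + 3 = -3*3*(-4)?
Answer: 0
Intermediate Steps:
u = 33 (u = -3 - 3*3*(-4) = -3 - 9*(-4) = -3 + 36 = 33)
K(V) = 0 (K(V) = 4 - 4 = 0)
(((u - 1*(-1))*(-5) - 5) - 1*3)*K(2) = (((33 - 1*(-1))*(-5) - 5) - 1*3)*0 = (((33 + 1)*(-5) - 5) - 3)*0 = ((34*(-5) - 5) - 3)*0 = ((-170 - 5) - 3)*0 = (-175 - 3)*0 = -178*0 = 0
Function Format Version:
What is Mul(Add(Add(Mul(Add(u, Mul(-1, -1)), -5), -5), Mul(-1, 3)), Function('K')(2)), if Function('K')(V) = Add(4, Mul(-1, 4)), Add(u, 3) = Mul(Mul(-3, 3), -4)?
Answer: 0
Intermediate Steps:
u = 33 (u = Add(-3, Mul(Mul(-3, 3), -4)) = Add(-3, Mul(-9, -4)) = Add(-3, 36) = 33)
Function('K')(V) = 0 (Function('K')(V) = Add(4, -4) = 0)
Mul(Add(Add(Mul(Add(u, Mul(-1, -1)), -5), -5), Mul(-1, 3)), Function('K')(2)) = Mul(Add(Add(Mul(Add(33, Mul(-1, -1)), -5), -5), Mul(-1, 3)), 0) = Mul(Add(Add(Mul(Add(33, 1), -5), -5), -3), 0) = Mul(Add(Add(Mul(34, -5), -5), -3), 0) = Mul(Add(Add(-170, -5), -3), 0) = Mul(Add(-175, -3), 0) = Mul(-178, 0) = 0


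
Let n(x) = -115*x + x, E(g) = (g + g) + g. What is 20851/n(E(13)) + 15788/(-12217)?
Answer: -17101585/2858778 ≈ -5.9821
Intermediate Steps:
E(g) = 3*g (E(g) = 2*g + g = 3*g)
n(x) = -114*x
20851/n(E(13)) + 15788/(-12217) = 20851/((-342*13)) + 15788/(-12217) = 20851/((-114*39)) + 15788*(-1/12217) = 20851/(-4446) - 15788/12217 = 20851*(-1/4446) - 15788/12217 = -20851/4446 - 15788/12217 = -17101585/2858778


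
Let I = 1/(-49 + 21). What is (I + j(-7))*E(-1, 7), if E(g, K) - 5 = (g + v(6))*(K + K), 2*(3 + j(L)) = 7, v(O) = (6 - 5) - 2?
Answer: -299/28 ≈ -10.679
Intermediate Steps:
v(O) = -1 (v(O) = 1 - 2 = -1)
j(L) = 1/2 (j(L) = -3 + (1/2)*7 = -3 + 7/2 = 1/2)
I = -1/28 (I = 1/(-28) = -1/28 ≈ -0.035714)
E(g, K) = 5 + 2*K*(-1 + g) (E(g, K) = 5 + (g - 1)*(K + K) = 5 + (-1 + g)*(2*K) = 5 + 2*K*(-1 + g))
(I + j(-7))*E(-1, 7) = (-1/28 + 1/2)*(5 - 2*7 + 2*7*(-1)) = 13*(5 - 14 - 14)/28 = (13/28)*(-23) = -299/28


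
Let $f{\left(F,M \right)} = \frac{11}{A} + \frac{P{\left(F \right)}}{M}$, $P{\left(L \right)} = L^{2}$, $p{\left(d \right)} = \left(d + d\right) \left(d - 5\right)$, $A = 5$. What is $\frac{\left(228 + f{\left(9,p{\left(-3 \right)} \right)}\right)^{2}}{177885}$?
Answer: $\frac{344139601}{1138464000} \approx 0.30228$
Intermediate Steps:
$p{\left(d \right)} = 2 d \left(-5 + d\right)$
$f{\left(F,M \right)} = \frac{11}{5} + \frac{F^{2}}{M}$
$\frac{\left(228 + f{\left(9,p{\left(-3 \right)} \right)}\right)^{2}}{177885} = \frac{\left(228 + \left(\frac{11}{5} + \frac{9^{2}}{2 \left(-3\right) \left(-5 - 3\right)}\right)\right)^{2}}{177885} = \left(228 + \left(\frac{11}{5} + \frac{81}{2 \left(-3\right) \left(-8\right)}\right)\right)^{2} \cdot \frac{1}{177885} = \left(228 + \left(\frac{11}{5} + \frac{81}{48}\right)\right)^{2} \cdot \frac{1}{177885} = \left(228 + \left(\frac{11}{5} + 81 \cdot \frac{1}{48}\right)\right)^{2} \cdot \frac{1}{177885} = \left(228 + \left(\frac{11}{5} + \frac{27}{16}\right)\right)^{2} \cdot \frac{1}{177885} = \left(228 + \frac{311}{80}\right)^{2} \cdot \frac{1}{177885} = \left(\frac{18551}{80}\right)^{2} \cdot \frac{1}{177885} = \frac{344139601}{6400} \cdot \frac{1}{177885} = \frac{344139601}{1138464000}$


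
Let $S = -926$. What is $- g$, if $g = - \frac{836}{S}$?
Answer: $- \frac{418}{463} \approx -0.90281$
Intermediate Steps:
$g = \frac{418}{463}$ ($g = - \frac{836}{-926} = \left(-836\right) \left(- \frac{1}{926}\right) = \frac{418}{463} \approx 0.90281$)
$- g = \left(-1\right) \frac{418}{463} = - \frac{418}{463}$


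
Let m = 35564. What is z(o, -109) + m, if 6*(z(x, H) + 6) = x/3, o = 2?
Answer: 320023/9 ≈ 35558.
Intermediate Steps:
z(x, H) = -6 + x/18 (z(x, H) = -6 + (x/3)/6 = -6 + x/18)
z(o, -109) + m = (-6 + (1/18)*2) + 35564 = (-6 + ⅑) + 35564 = -53/9 + 35564 = 320023/9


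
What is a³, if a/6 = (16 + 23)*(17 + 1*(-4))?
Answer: 28149950088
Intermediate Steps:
a = 3042 (a = 6*((16 + 23)*(17 + 1*(-4))) = 6*(39*(17 - 4)) = 6*(39*13) = 6*507 = 3042)
a³ = 3042³ = 28149950088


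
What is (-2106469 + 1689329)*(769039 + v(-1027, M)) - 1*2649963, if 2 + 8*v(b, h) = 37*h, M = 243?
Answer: -642536574711/2 ≈ -3.2127e+11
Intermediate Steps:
v(b, h) = -¼ + 37*h/8 (v(b, h) = -¼ + (37*h)/8 = -¼ + 37*h/8)
(-2106469 + 1689329)*(769039 + v(-1027, M)) - 1*2649963 = (-2106469 + 1689329)*(769039 + (-¼ + (37/8)*243)) - 1*2649963 = -417140*(769039 + (-¼ + 8991/8)) - 2649963 = -417140*(769039 + 8989/8) - 2649963 = -417140*6161301/8 - 2649963 = -642531274785/2 - 2649963 = -642536574711/2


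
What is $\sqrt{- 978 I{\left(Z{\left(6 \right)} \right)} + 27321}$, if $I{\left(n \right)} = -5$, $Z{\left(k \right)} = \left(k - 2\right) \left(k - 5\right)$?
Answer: $3 \sqrt{3579} \approx 179.47$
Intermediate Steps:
$Z{\left(k \right)} = \left(-5 + k\right) \left(-2 + k\right)$ ($Z{\left(k \right)} = \left(-2 + k\right) \left(-5 + k\right) = \left(-5 + k\right) \left(-2 + k\right)$)
$\sqrt{- 978 I{\left(Z{\left(6 \right)} \right)} + 27321} = \sqrt{\left(-978\right) \left(-5\right) + 27321} = \sqrt{4890 + 27321} = \sqrt{32211} = 3 \sqrt{3579}$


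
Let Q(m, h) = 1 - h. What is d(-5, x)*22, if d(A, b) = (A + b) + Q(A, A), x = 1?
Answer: 44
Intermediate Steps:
d(A, b) = 1 + b (d(A, b) = (A + b) + (1 - A) = 1 + b)
d(-5, x)*22 = (1 + 1)*22 = 2*22 = 44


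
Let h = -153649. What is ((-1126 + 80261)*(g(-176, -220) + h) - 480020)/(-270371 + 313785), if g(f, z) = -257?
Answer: -6089915665/21707 ≈ -2.8055e+5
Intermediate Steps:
((-1126 + 80261)*(g(-176, -220) + h) - 480020)/(-270371 + 313785) = ((-1126 + 80261)*(-257 - 153649) - 480020)/(-270371 + 313785) = (79135*(-153906) - 480020)/43414 = (-12179351310 - 480020)*(1/43414) = -12179831330*1/43414 = -6089915665/21707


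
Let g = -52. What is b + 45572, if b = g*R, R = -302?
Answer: 61276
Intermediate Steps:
b = 15704 (b = -52*(-302) = 15704)
b + 45572 = 15704 + 45572 = 61276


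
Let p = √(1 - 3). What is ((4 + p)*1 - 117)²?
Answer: (113 - I*√2)² ≈ 12767.0 - 319.61*I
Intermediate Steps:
p = I*√2 (p = √(-2) = I*√2 ≈ 1.4142*I)
((4 + p)*1 - 117)² = ((4 + I*√2)*1 - 117)² = ((4 + I*√2) - 117)² = (-113 + I*√2)²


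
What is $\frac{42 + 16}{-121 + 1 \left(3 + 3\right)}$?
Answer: $- \frac{58}{115} \approx -0.50435$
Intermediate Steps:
$\frac{42 + 16}{-121 + 1 \left(3 + 3\right)} = \frac{1}{-121 + 1 \cdot 6} \cdot 58 = \frac{1}{-121 + 6} \cdot 58 = \frac{1}{-115} \cdot 58 = \left(- \frac{1}{115}\right) 58 = - \frac{58}{115}$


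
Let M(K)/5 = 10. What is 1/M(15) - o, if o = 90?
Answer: -4499/50 ≈ -89.980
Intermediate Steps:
M(K) = 50 (M(K) = 5*10 = 50)
1/M(15) - o = 1/50 - 1*90 = 1/50 - 90 = -4499/50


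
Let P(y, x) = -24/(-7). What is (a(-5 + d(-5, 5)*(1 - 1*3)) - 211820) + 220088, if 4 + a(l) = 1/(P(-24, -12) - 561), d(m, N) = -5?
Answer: 32254385/3903 ≈ 8264.0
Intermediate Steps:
P(y, x) = 24/7 (P(y, x) = -24*(-1/7) = 24/7)
a(l) = -15619/3903 (a(l) = -4 + 1/(24/7 - 561) = -4 + 1/(-3903/7) = -4 - 7/3903 = -15619/3903)
(a(-5 + d(-5, 5)*(1 - 1*3)) - 211820) + 220088 = (-15619/3903 - 211820) + 220088 = -826749079/3903 + 220088 = 32254385/3903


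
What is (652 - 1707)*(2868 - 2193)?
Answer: -712125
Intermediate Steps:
(652 - 1707)*(2868 - 2193) = -1055*675 = -712125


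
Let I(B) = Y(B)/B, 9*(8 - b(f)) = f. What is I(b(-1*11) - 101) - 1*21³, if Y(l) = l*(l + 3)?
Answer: -84148/9 ≈ -9349.8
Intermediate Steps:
b(f) = 8 - f/9
Y(l) = l*(3 + l)
I(B) = 3 + B (I(B) = (B*(3 + B))/B = 3 + B)
I(b(-1*11) - 101) - 1*21³ = (3 + ((8 - (-1)*11/9) - 101)) - 1*21³ = (3 + ((8 - ⅑*(-11)) - 101)) - 1*9261 = (3 + ((8 + 11/9) - 101)) - 9261 = (3 + (83/9 - 101)) - 9261 = (3 - 826/9) - 9261 = -799/9 - 9261 = -84148/9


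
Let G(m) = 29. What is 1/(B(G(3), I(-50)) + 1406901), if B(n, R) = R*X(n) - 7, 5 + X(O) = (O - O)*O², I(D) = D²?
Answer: 1/1394394 ≈ 7.1716e-7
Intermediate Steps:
X(O) = -5 (X(O) = -5 + (O - O)*O² = -5 + 0*O² = -5 + 0 = -5)
B(n, R) = -7 - 5*R (B(n, R) = R*(-5) - 7 = -5*R - 7 = -7 - 5*R)
1/(B(G(3), I(-50)) + 1406901) = 1/((-7 - 5*(-50)²) + 1406901) = 1/((-7 - 5*2500) + 1406901) = 1/((-7 - 12500) + 1406901) = 1/(-12507 + 1406901) = 1/1394394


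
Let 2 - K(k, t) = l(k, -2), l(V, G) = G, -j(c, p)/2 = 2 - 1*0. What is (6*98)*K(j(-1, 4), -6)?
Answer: 2352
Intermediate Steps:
j(c, p) = -4 (j(c, p) = -2*(2 - 1*0) = -2*(2 + 0) = -2*2 = -4)
K(k, t) = 4 (K(k, t) = 2 - 1*(-2) = 2 + 2 = 4)
(6*98)*K(j(-1, 4), -6) = (6*98)*4 = 588*4 = 2352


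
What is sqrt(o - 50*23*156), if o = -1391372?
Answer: 2*I*sqrt(392693) ≈ 1253.3*I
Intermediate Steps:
sqrt(o - 50*23*156) = sqrt(-1391372 - 50*23*156) = sqrt(-1391372 - 1150*156) = sqrt(-1391372 - 179400) = sqrt(-1570772) = 2*I*sqrt(392693)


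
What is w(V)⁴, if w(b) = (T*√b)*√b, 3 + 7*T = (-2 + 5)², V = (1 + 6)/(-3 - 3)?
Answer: 1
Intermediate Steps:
V = -7/6 (V = 7/(-6) = 7*(-⅙) = -7/6 ≈ -1.1667)
T = 6/7 (T = -3/7 + (-2 + 5)²/7 = -3/7 + (⅐)*3² = -3/7 + (⅐)*9 = -3/7 + 9/7 = 6/7 ≈ 0.85714)
w(b) = 6*b/7 (w(b) = (6*√b/7)*√b = 6*b/7)
w(V)⁴ = ((6/7)*(-7/6))⁴ = (-1)⁴ = 1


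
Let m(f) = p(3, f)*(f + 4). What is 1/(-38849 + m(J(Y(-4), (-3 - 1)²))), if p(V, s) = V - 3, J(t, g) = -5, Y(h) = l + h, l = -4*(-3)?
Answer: -1/38849 ≈ -2.5741e-5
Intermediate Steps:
l = 12
Y(h) = 12 + h
p(V, s) = -3 + V
m(f) = 0 (m(f) = (-3 + 3)*(f + 4) = 0*(4 + f) = 0)
1/(-38849 + m(J(Y(-4), (-3 - 1)²))) = 1/(-38849 + 0) = 1/(-38849) = -1/38849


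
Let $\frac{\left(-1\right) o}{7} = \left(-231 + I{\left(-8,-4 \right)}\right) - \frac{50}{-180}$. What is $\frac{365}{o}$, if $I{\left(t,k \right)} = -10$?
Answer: $\frac{6570}{30331} \approx 0.21661$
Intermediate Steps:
$o = \frac{30331}{18}$ ($o = - 7 \left(\left(-231 - 10\right) - \frac{50}{-180}\right) = - 7 \left(-241 - - \frac{5}{18}\right) = - 7 \left(-241 + \frac{5}{18}\right) = \left(-7\right) \left(- \frac{4333}{18}\right) = \frac{30331}{18} \approx 1685.1$)
$\frac{365}{o} = \frac{365}{\frac{30331}{18}} = 365 \cdot \frac{18}{30331} = \frac{6570}{30331}$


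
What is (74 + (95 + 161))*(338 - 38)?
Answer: 99000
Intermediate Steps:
(74 + (95 + 161))*(338 - 38) = (74 + 256)*300 = 330*300 = 99000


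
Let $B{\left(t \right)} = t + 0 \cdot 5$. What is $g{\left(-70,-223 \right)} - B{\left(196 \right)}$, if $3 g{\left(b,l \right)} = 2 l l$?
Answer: $\frac{98870}{3} \approx 32957.0$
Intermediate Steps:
$B{\left(t \right)} = t$ ($B{\left(t \right)} = t + 0 = t$)
$g{\left(b,l \right)} = \frac{2 l^{2}}{3}$ ($g{\left(b,l \right)} = \frac{2 l l}{3} = \frac{2 l^{2}}{3}$)
$g{\left(-70,-223 \right)} - B{\left(196 \right)} = \frac{2 \left(-223\right)^{2}}{3} - 196 = \frac{2}{3} \cdot 49729 - 196 = \frac{99458}{3} - 196 = \frac{98870}{3}$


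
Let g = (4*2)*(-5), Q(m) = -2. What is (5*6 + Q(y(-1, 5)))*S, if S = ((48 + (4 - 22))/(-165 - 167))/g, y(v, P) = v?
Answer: 21/332 ≈ 0.063253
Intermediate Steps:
g = -40 (g = 8*(-5) = -40)
S = 3/1328 (S = ((48 + (4 - 22))/(-165 - 167))/(-40) = ((48 - 18)/(-332))*(-1/40) = (30*(-1/332))*(-1/40) = -15/166*(-1/40) = 3/1328 ≈ 0.0022590)
(5*6 + Q(y(-1, 5)))*S = (5*6 - 2)*(3/1328) = (30 - 2)*(3/1328) = 28*(3/1328) = 21/332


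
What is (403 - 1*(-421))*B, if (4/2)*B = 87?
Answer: 35844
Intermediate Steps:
B = 87/2 (B = (½)*87 = 87/2 ≈ 43.500)
(403 - 1*(-421))*B = (403 - 1*(-421))*(87/2) = (403 + 421)*(87/2) = 824*(87/2) = 35844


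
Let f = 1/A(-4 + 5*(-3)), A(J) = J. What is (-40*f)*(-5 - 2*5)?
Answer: -600/19 ≈ -31.579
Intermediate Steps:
f = -1/19 (f = 1/(-4 + 5*(-3)) = 1/(-4 - 15) = 1/(-19) = -1/19 ≈ -0.052632)
(-40*f)*(-5 - 2*5) = (-40*(-1/19))*(-5 - 2*5) = 40*(-5 - 10)/19 = (40/19)*(-15) = -600/19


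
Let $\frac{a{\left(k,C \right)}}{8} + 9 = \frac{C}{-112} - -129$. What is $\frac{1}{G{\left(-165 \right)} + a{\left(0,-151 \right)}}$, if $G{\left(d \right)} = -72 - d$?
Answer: $\frac{14}{14893} \approx 0.00094004$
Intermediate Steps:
$a{\left(k,C \right)} = 960 - \frac{C}{14}$ ($a{\left(k,C \right)} = -72 + 8 \left(\frac{C}{-112} - -129\right) = -72 + 8 \left(C \left(- \frac{1}{112}\right) + 129\right) = -72 + 8 \left(- \frac{C}{112} + 129\right) = -72 + 8 \left(129 - \frac{C}{112}\right) = -72 - \left(-1032 + \frac{C}{14}\right) = 960 - \frac{C}{14}$)
$\frac{1}{G{\left(-165 \right)} + a{\left(0,-151 \right)}} = \frac{1}{\left(-72 - -165\right) + \left(960 - - \frac{151}{14}\right)} = \frac{1}{\left(-72 + 165\right) + \left(960 + \frac{151}{14}\right)} = \frac{1}{93 + \frac{13591}{14}} = \frac{1}{\frac{14893}{14}} = \frac{14}{14893}$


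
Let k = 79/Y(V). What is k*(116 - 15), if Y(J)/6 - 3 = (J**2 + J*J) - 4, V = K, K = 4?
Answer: 7979/186 ≈ 42.898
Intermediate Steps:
V = 4
Y(J) = -6 + 12*J**2 (Y(J) = 18 + 6*((J**2 + J*J) - 4) = 18 + 6*((J**2 + J**2) - 4) = 18 + 6*(2*J**2 - 4) = 18 + 6*(-4 + 2*J**2) = 18 + (-24 + 12*J**2) = -6 + 12*J**2)
k = 79/186 (k = 79/(-6 + 12*4**2) = 79/(-6 + 12*16) = 79/(-6 + 192) = 79/186 ≈ 0.42473)
k*(116 - 15) = 79*(116 - 15)/186 = (79/186)*101 = 7979/186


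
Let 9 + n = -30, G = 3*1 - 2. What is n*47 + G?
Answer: -1832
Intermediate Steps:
G = 1 (G = 3 - 2 = 1)
n = -39 (n = -9 - 30 = -39)
n*47 + G = -39*47 + 1 = -1833 + 1 = -1832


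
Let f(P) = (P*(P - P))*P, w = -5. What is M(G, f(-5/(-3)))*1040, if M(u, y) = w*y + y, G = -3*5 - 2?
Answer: 0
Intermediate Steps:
G = -17 (G = -15 - 2 = -17)
f(P) = 0 (f(P) = (P*0)*P = 0*P = 0)
M(u, y) = -4*y (M(u, y) = -5*y + y = -4*y)
M(G, f(-5/(-3)))*1040 = -4*0*1040 = 0*1040 = 0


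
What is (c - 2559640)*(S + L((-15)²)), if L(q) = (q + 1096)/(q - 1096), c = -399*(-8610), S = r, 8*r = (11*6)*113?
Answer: 1419886315625/1742 ≈ 8.1509e+8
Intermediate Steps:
r = 3729/4 (r = ((11*6)*113)/8 = (66*113)/8 = (⅛)*7458 = 3729/4 ≈ 932.25)
S = 3729/4 ≈ 932.25
c = 3435390
L(q) = (1096 + q)/(-1096 + q)
(c - 2559640)*(S + L((-15)²)) = (3435390 - 2559640)*(3729/4 + (1096 + (-15)²)/(-1096 + (-15)²)) = 875750*(3729/4 + (1096 + 225)/(-1096 + 225)) = 875750*(3729/4 + 1321/(-871)) = 875750*(3729/4 - 1/871*1321) = 875750*(3729/4 - 1321/871) = 875750*(3242675/3484) = 1419886315625/1742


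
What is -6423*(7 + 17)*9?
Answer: -1387368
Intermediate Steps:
-6423*(7 + 17)*9 = -154152*9 = -6423*216 = -1387368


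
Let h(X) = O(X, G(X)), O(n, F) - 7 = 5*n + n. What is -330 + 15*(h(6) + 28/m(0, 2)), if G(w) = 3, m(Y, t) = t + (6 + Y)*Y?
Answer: 525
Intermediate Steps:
m(Y, t) = t + Y*(6 + Y)
O(n, F) = 7 + 6*n (O(n, F) = 7 + (5*n + n) = 7 + 6*n)
h(X) = 7 + 6*X
-330 + 15*(h(6) + 28/m(0, 2)) = -330 + 15*((7 + 6*6) + 28/(2 + 0² + 6*0)) = -330 + 15*((7 + 36) + 28/(2 + 0 + 0)) = -330 + 15*(43 + 28/2) = -330 + 15*(43 + 28*(½)) = -330 + 15*(43 + 14) = -330 + 15*57 = -330 + 855 = 525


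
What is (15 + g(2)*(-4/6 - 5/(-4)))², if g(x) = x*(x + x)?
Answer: 3481/9 ≈ 386.78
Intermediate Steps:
g(x) = 2*x² (g(x) = x*(2*x) = 2*x²)
(15 + g(2)*(-4/6 - 5/(-4)))² = (15 + (2*2²)*(-4/6 - 5/(-4)))² = (15 + (2*4)*(-4*⅙ - 5*(-¼)))² = (15 + 8*(-⅔ + 5/4))² = (15 + 8*(7/12))² = (15 + 14/3)² = (59/3)² = 3481/9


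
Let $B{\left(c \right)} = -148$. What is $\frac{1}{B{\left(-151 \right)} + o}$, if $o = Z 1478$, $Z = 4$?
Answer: $\frac{1}{5764} \approx 0.00017349$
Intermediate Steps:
$o = 5912$ ($o = 4 \cdot 1478 = 5912$)
$\frac{1}{B{\left(-151 \right)} + o} = \frac{1}{-148 + 5912} = \frac{1}{5764}$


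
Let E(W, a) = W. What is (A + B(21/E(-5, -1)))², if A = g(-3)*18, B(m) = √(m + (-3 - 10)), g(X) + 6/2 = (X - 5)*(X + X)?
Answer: (4050 + I*√430)²/25 ≈ 6.5608e+5 + 6718.6*I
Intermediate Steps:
g(X) = -3 + 2*X*(-5 + X) (g(X) = -3 + (X - 5)*(X + X) = -3 + (-5 + X)*(2*X) = -3 + 2*X*(-5 + X))
B(m) = √(-13 + m) (B(m) = √(m - 13) = √(-13 + m))
A = 810 (A = (-3 - 10*(-3) + 2*(-3)²)*18 = (-3 + 30 + 2*9)*18 = (-3 + 30 + 18)*18 = 45*18 = 810)
(A + B(21/E(-5, -1)))² = (810 + √(-13 + 21/(-5)))² = (810 + √(-13 + 21*(-⅕)))² = (810 + √(-13 - 21/5))² = (810 + √(-86/5))² = (810 + I*√430/5)²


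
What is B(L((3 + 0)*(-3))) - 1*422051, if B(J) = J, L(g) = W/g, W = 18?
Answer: -422053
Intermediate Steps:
L(g) = 18/g
B(L((3 + 0)*(-3))) - 1*422051 = 18/(((3 + 0)*(-3))) - 1*422051 = 18/((3*(-3))) - 422051 = 18/(-9) - 422051 = 18*(-⅑) - 422051 = -2 - 422051 = -422053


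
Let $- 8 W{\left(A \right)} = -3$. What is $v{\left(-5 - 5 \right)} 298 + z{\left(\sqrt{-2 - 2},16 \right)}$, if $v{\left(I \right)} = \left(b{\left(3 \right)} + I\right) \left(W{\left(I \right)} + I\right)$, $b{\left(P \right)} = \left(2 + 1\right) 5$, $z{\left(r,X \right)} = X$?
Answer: $- \frac{57301}{4} \approx -14325.0$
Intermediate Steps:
$W{\left(A \right)} = \frac{3}{8}$ ($W{\left(A \right)} = \left(- \frac{1}{8}\right) \left(-3\right) = \frac{3}{8}$)
$b{\left(P \right)} = 15$ ($b{\left(P \right)} = 3 \cdot 5 = 15$)
$v{\left(I \right)} = \left(15 + I\right) \left(\frac{3}{8} + I\right)$
$v{\left(-5 - 5 \right)} 298 + z{\left(\sqrt{-2 - 2},16 \right)} = \left(\frac{45}{8} + \left(-5 - 5\right)^{2} + \frac{123 \left(-5 - 5\right)}{8}\right) 298 + 16 = \left(\frac{45}{8} + \left(-10\right)^{2} + \frac{123}{8} \left(-10\right)\right) 298 + 16 = \left(\frac{45}{8} + 100 - \frac{615}{4}\right) 298 + 16 = \left(- \frac{385}{8}\right) 298 + 16 = - \frac{57365}{4} + 16 = - \frac{57301}{4}$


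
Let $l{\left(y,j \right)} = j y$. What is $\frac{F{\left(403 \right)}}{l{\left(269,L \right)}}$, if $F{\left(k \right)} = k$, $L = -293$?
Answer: $- \frac{403}{78817} \approx -0.0051131$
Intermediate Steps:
$\frac{F{\left(403 \right)}}{l{\left(269,L \right)}} = \frac{403}{\left(-293\right) 269} = \frac{403}{-78817} = 403 \left(- \frac{1}{78817}\right) = - \frac{403}{78817}$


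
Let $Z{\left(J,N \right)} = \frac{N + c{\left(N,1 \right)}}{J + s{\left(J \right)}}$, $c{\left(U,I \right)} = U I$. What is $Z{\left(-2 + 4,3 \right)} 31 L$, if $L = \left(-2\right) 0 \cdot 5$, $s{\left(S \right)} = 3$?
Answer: $0$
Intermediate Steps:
$c{\left(U,I \right)} = I U$
$Z{\left(J,N \right)} = \frac{2 N}{3 + J}$ ($Z{\left(J,N \right)} = \frac{N + 1 N}{J + 3} = \frac{N + N}{3 + J} = \frac{2 N}{3 + J}$)
$L = 0$ ($L = 0 \cdot 5 = 0$)
$Z{\left(-2 + 4,3 \right)} 31 L = 2 \cdot 3 \frac{1}{3 + \left(-2 + 4\right)} 31 \cdot 0 = 2 \cdot 3 \frac{1}{3 + 2} \cdot 31 \cdot 0 = 2 \cdot 3 \cdot \frac{1}{5} \cdot 31 \cdot 0 = \frac{6}{5} \cdot 31 \cdot 0 = \frac{186}{5} \cdot 0 = 0$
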